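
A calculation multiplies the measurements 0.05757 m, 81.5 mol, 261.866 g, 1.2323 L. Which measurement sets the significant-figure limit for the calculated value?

0.05757 m → 4 s.f.; 81.5 mol → 3 s.f.; 261.866 g → 6 s.f.; 1.2323 L → 5 s.f.
The fewest is 3 significant figures, from 81.5 mol.

81.5 mol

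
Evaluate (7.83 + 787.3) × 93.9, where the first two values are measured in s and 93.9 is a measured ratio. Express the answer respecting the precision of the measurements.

7.83 s + 787.3 s = 795.13 s; the sum is limited to 1 decimal place (4 s.f.).
Carrying full precision, 795.13 × 93.9 = 74662.707 s; 93.9 has 3 s.f., so the result keeps min(4, 3) = 3 s.f.
Rounded to 3 significant figures: 7.47 × 10^4 s.

7.47 × 10^4 s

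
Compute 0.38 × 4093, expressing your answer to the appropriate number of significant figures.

0.38 × 4093 = 1555.34
Multiplication/division keeps the fewest significant figures: 0.38 → 2 s.f., 4093 → 4 s.f.; limit is 2.
Rounded to 2 significant figures: 1.6 × 10^3.

1.6 × 10^3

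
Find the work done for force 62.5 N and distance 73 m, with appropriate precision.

work done = 62.5 N × 73 m = 4562.5 J.
62.5 has 3 significant figures; 73 has 2.
Division/multiplication keeps the fewest: 2 significant figures.
Rounded: 4.6 × 10^3 J.

4.6 × 10^3 J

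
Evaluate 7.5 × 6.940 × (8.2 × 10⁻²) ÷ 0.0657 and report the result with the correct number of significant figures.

7.5 × 6.940 × (8.2 × 10⁻²) ÷ 0.0657 = 64.9634703196…
Multiplication/division keeps the fewest significant figures: 7.5 → 2 s.f., 6.940 → 4 s.f., 8.2 × 10⁻² → 2 s.f., 0.0657 → 3 s.f.; limit is 2.
Rounded to 2 significant figures: 65.

65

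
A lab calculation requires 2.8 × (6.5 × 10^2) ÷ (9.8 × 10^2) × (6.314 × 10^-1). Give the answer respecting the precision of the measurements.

1.2

2.8 × (6.5 × 10^2) ÷ (9.8 × 10^2) × (6.314 × 10^-1) = 1.1726
Multiplication/division keeps the fewest significant figures: 2.8 → 2 s.f., 6.5 × 10^2 → 2 s.f., 9.8 × 10^2 → 2 s.f., 6.314 × 10^-1 → 4 s.f.; limit is 2.
Rounded to 2 significant figures: 1.2.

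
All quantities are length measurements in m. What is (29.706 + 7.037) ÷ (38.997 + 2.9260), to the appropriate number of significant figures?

29.706 + 7.037 = 36.743, limited to 3 d.p. → 5 s.f.; 38.997 + 2.9260 = 41.9230, limited to 3 d.p. → 5 s.f.
Carrying full precision, 36.743 ÷ 41.9230 = 0.876440140257…; keep min(5, 5) = 5 s.f.
Rounded to 5 significant figures: 0.87644.

0.87644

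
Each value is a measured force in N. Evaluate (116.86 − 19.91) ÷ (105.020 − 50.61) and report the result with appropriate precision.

1.782

116.86 − 19.91 = 96.95, limited to 2 d.p. → 4 s.f.; 105.020 − 50.61 = 54.410, limited to 2 d.p. → 4 s.f.
Carrying full precision, 96.95 ÷ 54.410 = 1.78184157324…; keep min(4, 4) = 4 s.f.
Rounded to 4 significant figures: 1.782.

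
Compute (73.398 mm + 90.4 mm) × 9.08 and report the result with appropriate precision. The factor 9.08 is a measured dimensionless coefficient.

73.398 mm + 90.4 mm = 163.798 mm; the sum is limited to 1 decimal place (4 s.f.).
Carrying full precision, 163.798 × 9.08 = 1487.28584 mm; 9.08 has 3 s.f., so the result keeps min(4, 3) = 3 s.f.
Rounded to 3 significant figures: 1.49 × 10^3 mm.

1.49 × 10^3 mm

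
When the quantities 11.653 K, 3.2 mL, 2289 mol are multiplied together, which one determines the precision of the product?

11.653 K → 5 s.f.; 3.2 mL → 2 s.f.; 2289 mol → 4 s.f.
The fewest is 2 significant figures, from 3.2 mL.

3.2 mL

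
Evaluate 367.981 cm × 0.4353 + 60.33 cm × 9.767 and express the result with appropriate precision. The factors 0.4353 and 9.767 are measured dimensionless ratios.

367.981 × 0.4353 = 160.1821293 → 160.2 cm (4 s.f., last digit at the 10^-1 place).
60.33 × 9.767 = 589.24311 → 589.2 cm (4 s.f., last digit at the 10^-1 place).
Sum: 749.4252393 cm; keep the coarser place, 10^-1.
Result: 749.4 cm.

749.4 cm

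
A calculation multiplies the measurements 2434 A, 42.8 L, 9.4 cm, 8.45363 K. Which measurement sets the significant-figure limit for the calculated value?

9.4 cm

2434 A → 4 s.f.; 42.8 L → 3 s.f.; 9.4 cm → 2 s.f.; 8.45363 K → 6 s.f.
The fewest is 2 significant figures, from 9.4 cm.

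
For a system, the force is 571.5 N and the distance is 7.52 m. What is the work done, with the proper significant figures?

work done = 571.5 N × 7.52 m = 4297.68 J.
571.5 has 4 significant figures; 7.52 has 3.
Division/multiplication keeps the fewest: 3 significant figures.
Rounded: 4.30 × 10^3 J.

4.30 × 10^3 J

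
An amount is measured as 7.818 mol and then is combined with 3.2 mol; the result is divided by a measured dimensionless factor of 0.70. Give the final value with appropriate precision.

16 mol

7.818 mol + 3.2 mol = 11.018 mol; the sum is limited to 1 decimal place (3 s.f.).
Carrying full precision, 11.018 ÷ 0.70 = 15.74 mol; 0.70 has 2 s.f., so the result keeps min(3, 2) = 2 s.f.
Rounded to 2 significant figures: 16 mol.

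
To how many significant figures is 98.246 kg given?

98.246: every digit is nonzero and significant.

5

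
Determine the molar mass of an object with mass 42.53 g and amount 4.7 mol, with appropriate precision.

molar mass = 42.53 g ÷ 4.7 mol = 9.04893617021… g/mol.
42.53 has 4 significant figures; 4.7 has 2.
Division/multiplication keeps the fewest: 2 significant figures.
Rounded: 9.0 g/mol.

9.0 g/mol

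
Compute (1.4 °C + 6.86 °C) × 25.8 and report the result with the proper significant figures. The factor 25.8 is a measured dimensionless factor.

1.4 °C + 6.86 °C = 8.26 °C; the sum is limited to 1 decimal place (2 s.f.).
Carrying full precision, 8.26 × 25.8 = 213.108 °C; 25.8 has 3 s.f., so the result keeps min(2, 3) = 2 s.f.
Rounded to 2 significant figures: 2.1 × 10² °C.

2.1 × 10² °C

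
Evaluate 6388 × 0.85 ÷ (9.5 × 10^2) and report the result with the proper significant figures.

5.7

6388 × 0.85 ÷ (9.5 × 10^2) = 5.71557894737…
Multiplication/division keeps the fewest significant figures: 6388 → 4 s.f., 0.85 → 2 s.f., 9.5 × 10^2 → 2 s.f.; limit is 2.
Rounded to 2 significant figures: 5.7.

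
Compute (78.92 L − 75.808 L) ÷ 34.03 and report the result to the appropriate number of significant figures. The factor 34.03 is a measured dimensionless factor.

0.0914 L

78.92 L − 75.808 L = 3.112 L; the difference is limited to 2 decimal places (3 s.f.).
Carrying full precision, 3.112 ÷ 34.03 = 0.0914487217161… L; 34.03 has 4 s.f., so the result keeps min(3, 4) = 3 s.f.
Rounded to 3 significant figures: 0.0914 L.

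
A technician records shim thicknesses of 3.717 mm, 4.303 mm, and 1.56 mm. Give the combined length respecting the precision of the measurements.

3.717 mm + 4.303 mm + 1.56 mm = 9.580 mm.
Addition/subtraction keeps the fewest decimal places: 3.717 → 3 decimal places, 4.303 → 3 decimal places, 1.56 → 2 decimal places; limit is 2.
Rounded to 2 decimal places: 9.58 mm.

9.58 mm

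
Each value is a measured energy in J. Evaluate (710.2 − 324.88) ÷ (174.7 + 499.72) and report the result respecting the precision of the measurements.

0.5713

710.2 − 324.88 = 385.32, limited to 1 d.p. → 4 s.f.; 174.7 + 499.72 = 674.42, limited to 1 d.p. → 4 s.f.
Carrying full precision, 385.32 ÷ 674.42 = 0.571335369651…; keep min(4, 4) = 4 s.f.
Rounded to 4 significant figures: 0.5713.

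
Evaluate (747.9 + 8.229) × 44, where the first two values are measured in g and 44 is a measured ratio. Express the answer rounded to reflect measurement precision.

747.9 g + 8.229 g = 756.129 g; the sum is limited to 1 decimal place (4 s.f.).
Carrying full precision, 756.129 × 44 = 33269.676 g; 44 has 2 s.f., so the result keeps min(4, 2) = 2 s.f.
Rounded to 2 significant figures: 3.3 × 10^4 g.

3.3 × 10^4 g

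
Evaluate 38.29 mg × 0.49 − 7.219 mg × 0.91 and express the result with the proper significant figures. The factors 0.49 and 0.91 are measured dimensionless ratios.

12 mg

38.29 × 0.49 = 18.7621 → 19 mg (2 s.f., last digit at the 10^0 place).
7.219 × 0.91 = 6.56929 → 6.6 mg (2 s.f., last digit at the 10^-1 place).
Difference: 12.19281 mg; keep the coarser place, 10^0.
Result: 12 mg.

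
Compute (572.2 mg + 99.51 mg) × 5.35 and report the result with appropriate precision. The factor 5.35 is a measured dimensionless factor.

3.59 × 10³ mg

572.2 mg + 99.51 mg = 671.71 mg; the sum is limited to 1 decimal place (4 s.f.).
Carrying full precision, 671.71 × 5.35 = 3593.6485 mg; 5.35 has 3 s.f., so the result keeps min(4, 3) = 3 s.f.
Rounded to 3 significant figures: 3.59 × 10³ mg.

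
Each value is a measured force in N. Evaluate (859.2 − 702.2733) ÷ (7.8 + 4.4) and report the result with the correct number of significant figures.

859.2 − 702.2733 = 156.9267, limited to 1 d.p. → 4 s.f.; 7.8 + 4.4 = 12.2, limited to 1 d.p. → 3 s.f.
Carrying full precision, 156.9267 ÷ 12.2 = 12.8628442623…; keep min(4, 3) = 3 s.f.
Rounded to 3 significant figures: 12.9.

12.9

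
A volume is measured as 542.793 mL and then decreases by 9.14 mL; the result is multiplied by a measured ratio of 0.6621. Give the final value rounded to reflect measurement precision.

542.793 mL − 9.14 mL = 533.653 mL; the difference is limited to 2 decimal places (5 s.f.).
Carrying full precision, 533.653 × 0.6621 = 353.3316513 mL; 0.6621 has 4 s.f., so the result keeps min(5, 4) = 4 s.f.
Rounded to 4 significant figures: 353.3 mL.

353.3 mL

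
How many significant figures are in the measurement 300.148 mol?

300.148: zeros between nonzero digits are significant.

6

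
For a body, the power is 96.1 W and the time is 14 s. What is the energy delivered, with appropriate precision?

energy delivered = 96.1 W × 14 s = 1345.4 J.
96.1 has 3 significant figures; 14 has 2.
Division/multiplication keeps the fewest: 2 significant figures.
Rounded: 1.3 × 10^3 J.

1.3 × 10^3 J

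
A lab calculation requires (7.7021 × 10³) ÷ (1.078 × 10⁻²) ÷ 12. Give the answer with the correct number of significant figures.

(7.7021 × 10³) ÷ (1.078 × 10⁻²) ÷ 12 = 59540.04329…
Multiplication/division keeps the fewest significant figures: 7.7021 × 10³ → 5 s.f., 1.078 × 10⁻² → 4 s.f., 12 → 2 s.f.; limit is 2.
Rounded to 2 significant figures: 6.0 × 10⁴.

6.0 × 10⁴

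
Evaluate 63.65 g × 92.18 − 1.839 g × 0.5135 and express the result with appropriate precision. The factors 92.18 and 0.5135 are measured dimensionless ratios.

5866 g

63.65 × 92.18 = 5867.257 → 5.867 × 10^3 g (4 s.f., last digit at the 10^0 place).
1.839 × 0.5135 = 0.9443265 → 0.9443 g (4 s.f., last digit at the 10^-4 place).
Difference: 5866.3126735 g; keep the coarser place, 10^0.
Result: 5866 g.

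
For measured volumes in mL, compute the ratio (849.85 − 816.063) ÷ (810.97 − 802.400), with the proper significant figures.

849.85 − 816.063 = 33.787, limited to 2 d.p. → 4 s.f.; 810.97 − 802.400 = 8.570, limited to 2 d.p. → 3 s.f.
Carrying full precision, 33.787 ÷ 8.570 = 3.94247374562…; keep min(4, 3) = 3 s.f.
Rounded to 3 significant figures: 3.94.

3.94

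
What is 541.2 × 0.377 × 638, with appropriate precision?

1.30 × 10⁵

541.2 × 0.377 × 638 = 130172.6712
Multiplication/division keeps the fewest significant figures: 541.2 → 4 s.f., 0.377 → 3 s.f., 638 → 3 s.f.; limit is 3.
Rounded to 3 significant figures: 1.30 × 10⁵.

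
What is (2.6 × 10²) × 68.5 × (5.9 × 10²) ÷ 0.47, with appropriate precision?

(2.6 × 10²) × 68.5 × (5.9 × 10²) ÷ 0.47 = 22357234.0426…
Multiplication/division keeps the fewest significant figures: 2.6 × 10² → 2 s.f., 68.5 → 3 s.f., 5.9 × 10² → 2 s.f., 0.47 → 2 s.f.; limit is 2.
Rounded to 2 significant figures: 2.2 × 10⁷.

2.2 × 10⁷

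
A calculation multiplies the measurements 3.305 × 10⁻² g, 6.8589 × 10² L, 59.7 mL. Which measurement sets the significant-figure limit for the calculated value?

59.7 mL

3.305 × 10⁻² g → 4 s.f.; 6.8589 × 10² L → 5 s.f.; 59.7 mL → 3 s.f.
The fewest is 3 significant figures, from 59.7 mL.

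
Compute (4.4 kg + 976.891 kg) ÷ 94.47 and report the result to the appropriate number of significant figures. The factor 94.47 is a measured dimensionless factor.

4.4 kg + 976.891 kg = 981.291 kg; the sum is limited to 1 decimal place (4 s.f.).
Carrying full precision, 981.291 ÷ 94.47 = 10.3873293109… kg; 94.47 has 4 s.f., so the result keeps min(4, 4) = 4 s.f.
Rounded to 4 significant figures: 10.39 kg.

10.39 kg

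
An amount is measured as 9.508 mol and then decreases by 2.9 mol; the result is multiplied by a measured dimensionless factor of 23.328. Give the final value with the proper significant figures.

9.508 mol − 2.9 mol = 6.608 mol; the difference is limited to 1 decimal place (2 s.f.).
Carrying full precision, 6.608 × 23.328 = 154.151424 mol; 23.328 has 5 s.f., so the result keeps min(2, 5) = 2 s.f.
Rounded to 2 significant figures: 1.5 × 10^2 mol.

1.5 × 10^2 mol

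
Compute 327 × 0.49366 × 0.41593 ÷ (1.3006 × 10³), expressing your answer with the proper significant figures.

0.0516

327 × 0.49366 × 0.41593 ÷ (1.3006 × 10³) = 0.0516240636957…
Multiplication/division keeps the fewest significant figures: 327 → 3 s.f., 0.49366 → 5 s.f., 0.41593 → 5 s.f., 1.3006 × 10³ → 5 s.f.; limit is 3.
Rounded to 3 significant figures: 0.0516.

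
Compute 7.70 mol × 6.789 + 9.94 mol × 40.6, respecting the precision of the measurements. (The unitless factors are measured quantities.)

456 mol

7.70 × 6.789 = 52.2753 → 52.3 mol (3 s.f., last digit at the 10^-1 place).
9.94 × 40.6 = 403.564 → 404 mol (3 s.f., last digit at the 10^0 place).
Sum: 455.8393 mol; keep the coarser place, 10^0.
Result: 456 mol.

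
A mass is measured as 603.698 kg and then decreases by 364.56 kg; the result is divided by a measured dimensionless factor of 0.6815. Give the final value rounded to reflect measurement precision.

3.509 × 10^2 kg

603.698 kg − 364.56 kg = 239.138 kg; the difference is limited to 2 decimal places (5 s.f.).
Carrying full precision, 239.138 ÷ 0.6815 = 350.899486427… kg; 0.6815 has 4 s.f., so the result keeps min(5, 4) = 4 s.f.
Rounded to 4 significant figures: 3.509 × 10^2 kg.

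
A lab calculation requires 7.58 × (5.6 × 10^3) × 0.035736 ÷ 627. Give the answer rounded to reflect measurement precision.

7.58 × (5.6 × 10^3) × 0.035736 ÷ 627 = 2.41933289952…
Multiplication/division keeps the fewest significant figures: 7.58 → 3 s.f., 5.6 × 10^3 → 2 s.f., 0.035736 → 5 s.f., 627 → 3 s.f.; limit is 2.
Rounded to 2 significant figures: 2.4.

2.4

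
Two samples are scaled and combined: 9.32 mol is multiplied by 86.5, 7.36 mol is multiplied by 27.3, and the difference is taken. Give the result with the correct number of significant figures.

605 mol

9.32 × 86.5 = 806.18 → 806 mol (3 s.f., last digit at the 10^0 place).
7.36 × 27.3 = 200.928 → 201 mol (3 s.f., last digit at the 10^0 place).
Difference: 605.252 mol; keep the coarser place, 10^0.
Result: 605 mol.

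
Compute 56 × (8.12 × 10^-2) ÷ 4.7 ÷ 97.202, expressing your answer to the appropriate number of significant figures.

0.010

56 × (8.12 × 10^-2) ÷ 4.7 ÷ 97.202 = 0.00995338945394…
Multiplication/division keeps the fewest significant figures: 56 → 2 s.f., 8.12 × 10^-2 → 3 s.f., 4.7 → 2 s.f., 97.202 → 5 s.f.; limit is 2.
Rounded to 2 significant figures: 0.010.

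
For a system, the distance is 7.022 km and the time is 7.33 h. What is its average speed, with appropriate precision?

0.958 km/h

average speed = 7.022 km ÷ 7.33 h = 0.957980900409… km/h.
7.022 has 4 significant figures; 7.33 has 3.
Division/multiplication keeps the fewest: 3 significant figures.
Rounded: 0.958 km/h.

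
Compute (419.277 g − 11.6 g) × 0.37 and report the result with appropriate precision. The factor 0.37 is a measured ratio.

1.5 × 10^2 g

419.277 g − 11.6 g = 407.677 g; the difference is limited to 1 decimal place (4 s.f.).
Carrying full precision, 407.677 × 0.37 = 150.84049 g; 0.37 has 2 s.f., so the result keeps min(4, 2) = 2 s.f.
Rounded to 2 significant figures: 1.5 × 10^2 g.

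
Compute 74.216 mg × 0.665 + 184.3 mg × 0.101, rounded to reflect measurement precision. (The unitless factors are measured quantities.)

68.0 mg

74.216 × 0.665 = 49.35364 → 49.4 mg (3 s.f., last digit at the 10^-1 place).
184.3 × 0.101 = 18.6143 → 18.6 mg (3 s.f., last digit at the 10^-1 place).
Sum: 67.96794 mg; keep the coarser place, 10^-1.
Result: 68.0 mg.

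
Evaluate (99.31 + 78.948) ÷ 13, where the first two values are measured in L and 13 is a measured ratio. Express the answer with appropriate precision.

14 L

99.31 L + 78.948 L = 178.258 L; the sum is limited to 2 decimal places (5 s.f.).
Carrying full precision, 178.258 ÷ 13 = 13.7121538462… L; 13 has 2 s.f., so the result keeps min(5, 2) = 2 s.f.
Rounded to 2 significant figures: 14 L.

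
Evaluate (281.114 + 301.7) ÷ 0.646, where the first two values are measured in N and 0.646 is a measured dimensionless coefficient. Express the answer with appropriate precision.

281.114 N + 301.7 N = 582.814 N; the sum is limited to 1 decimal place (4 s.f.).
Carrying full precision, 582.814 ÷ 0.646 = 902.188854489… N; 0.646 has 3 s.f., so the result keeps min(4, 3) = 3 s.f.
Rounded to 3 significant figures: 902 N.

902 N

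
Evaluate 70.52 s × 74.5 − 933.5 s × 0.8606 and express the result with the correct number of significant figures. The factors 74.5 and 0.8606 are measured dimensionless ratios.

4.45 × 10^3 s

70.52 × 74.5 = 5253.74 → 5.25 × 10^3 s (3 s.f., last digit at the 10^1 place).
933.5 × 0.8606 = 803.3701 → 8.034 × 10^2 s (4 s.f., last digit at the 10^-1 place).
Difference: 4450.3699 s; keep the coarser place, 10^1.
Result: 4.45 × 10^3 s.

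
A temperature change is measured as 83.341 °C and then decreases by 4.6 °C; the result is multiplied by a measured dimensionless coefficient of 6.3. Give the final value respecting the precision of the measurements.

83.341 °C − 4.6 °C = 78.741 °C; the difference is limited to 1 decimal place (3 s.f.).
Carrying full precision, 78.741 × 6.3 = 496.0683 °C; 6.3 has 2 s.f., so the result keeps min(3, 2) = 2 s.f.
Rounded to 2 significant figures: 5.0 × 10² °C.

5.0 × 10² °C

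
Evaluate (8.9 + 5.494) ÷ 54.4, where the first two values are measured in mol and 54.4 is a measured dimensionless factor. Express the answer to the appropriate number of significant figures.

8.9 mol + 5.494 mol = 14.394 mol; the sum is limited to 1 decimal place (3 s.f.).
Carrying full precision, 14.394 ÷ 54.4 = 0.264595588235… mol; 54.4 has 3 s.f., so the result keeps min(3, 3) = 3 s.f.
Rounded to 3 significant figures: 0.265 mol.

0.265 mol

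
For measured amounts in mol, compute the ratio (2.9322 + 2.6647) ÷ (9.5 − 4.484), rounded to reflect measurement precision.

2.9322 + 2.6647 = 5.5969, limited to 4 d.p. → 5 s.f.; 9.5 − 4.484 = 5.016, limited to 1 d.p. → 2 s.f.
Carrying full precision, 5.5969 ÷ 5.016 = 1.11580940989…; keep min(5, 2) = 2 s.f.
Rounded to 2 significant figures: 1.1.

1.1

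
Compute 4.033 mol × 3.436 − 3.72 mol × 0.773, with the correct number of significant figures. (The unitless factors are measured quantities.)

4.033 × 3.436 = 13.857388 → 13.86 mol (4 s.f., last digit at the 10^-2 place).
3.72 × 0.773 = 2.87556 → 2.88 mol (3 s.f., last digit at the 10^-2 place).
Difference: 10.981828 mol; keep the coarser place, 10^-2.
Result: 10.98 mol.

10.98 mol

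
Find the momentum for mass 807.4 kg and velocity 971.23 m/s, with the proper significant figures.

momentum = 807.4 kg × 971.23 m/s = 784171.102 kg·m/s.
807.4 has 4 significant figures; 971.23 has 5.
Division/multiplication keeps the fewest: 4 significant figures.
Rounded: 7.842 × 10⁵ kg·m/s.

7.842 × 10⁵ kg·m/s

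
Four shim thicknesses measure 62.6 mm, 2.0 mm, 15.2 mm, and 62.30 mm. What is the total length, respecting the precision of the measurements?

1.421 × 10^2 mm

62.6 mm + 2.0 mm + 15.2 mm + 62.30 mm = 142.10 mm.
Addition/subtraction keeps the fewest decimal places: 62.6 → 1 decimal place, 2.0 → 1 decimal place, 15.2 → 1 decimal place, 62.30 → 2 decimal places; limit is 1.
Rounded to 1 decimal place: 1.421 × 10^2 mm.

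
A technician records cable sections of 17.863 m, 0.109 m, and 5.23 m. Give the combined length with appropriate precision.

17.863 m + 0.109 m + 5.23 m = 23.202 m.
Addition/subtraction keeps the fewest decimal places: 17.863 → 3 decimal places, 0.109 → 3 decimal places, 5.23 → 2 decimal places; limit is 2.
Rounded to 2 decimal places: 23.20 m.

23.20 m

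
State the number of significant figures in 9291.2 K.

5

9291.2: every digit is nonzero and significant.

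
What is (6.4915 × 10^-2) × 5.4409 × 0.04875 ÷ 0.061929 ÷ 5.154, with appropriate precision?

(6.4915 × 10^-2) × 5.4409 × 0.04875 ÷ 0.061929 ÷ 5.154 = 0.0539450927222…
Multiplication/division keeps the fewest significant figures: 6.4915 × 10^-2 → 5 s.f., 5.4409 → 5 s.f., 0.04875 → 4 s.f., 0.061929 → 5 s.f., 5.154 → 4 s.f.; limit is 4.
Rounded to 4 significant figures: 0.05395.

0.05395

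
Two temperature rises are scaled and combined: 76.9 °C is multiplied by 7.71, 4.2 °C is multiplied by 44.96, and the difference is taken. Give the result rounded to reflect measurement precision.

4.0 × 10² °C

76.9 × 7.71 = 592.899 → 593 °C (3 s.f., last digit at the 10^0 place).
4.2 × 44.96 = 188.832 → 1.9 × 10² °C (2 s.f., last digit at the 10^1 place).
Difference: 404.067 °C; keep the coarser place, 10^1.
Result: 4.0 × 10² °C.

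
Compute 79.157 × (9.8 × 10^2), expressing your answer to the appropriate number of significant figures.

7.8 × 10^4

79.157 × (9.8 × 10^2) = 77573.86
Multiplication/division keeps the fewest significant figures: 79.157 → 5 s.f., 9.8 × 10^2 → 2 s.f.; limit is 2.
Rounded to 2 significant figures: 7.8 × 10^4.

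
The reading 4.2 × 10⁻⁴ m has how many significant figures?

2

4.2 × 10⁻⁴: in scientific notation every digit of the coefficient is significant.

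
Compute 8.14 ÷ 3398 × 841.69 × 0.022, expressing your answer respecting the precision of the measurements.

8.14 ÷ 3398 × 841.69 × 0.022 = 0.0443584005886…
Multiplication/division keeps the fewest significant figures: 8.14 → 3 s.f., 3398 → 4 s.f., 841.69 → 5 s.f., 0.022 → 2 s.f.; limit is 2.
Rounded to 2 significant figures: 0.044.

0.044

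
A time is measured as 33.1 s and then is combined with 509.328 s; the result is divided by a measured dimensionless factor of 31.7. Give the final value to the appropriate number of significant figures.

17.1 s

33.1 s + 509.328 s = 542.428 s; the sum is limited to 1 decimal place (4 s.f.).
Carrying full precision, 542.428 ÷ 31.7 = 17.1112933754… s; 31.7 has 3 s.f., so the result keeps min(4, 3) = 3 s.f.
Rounded to 3 significant figures: 17.1 s.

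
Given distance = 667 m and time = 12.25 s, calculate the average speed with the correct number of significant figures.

54.4 m/s

average speed = 667 m ÷ 12.25 s = 54.4489795918… m/s.
667 has 3 significant figures; 12.25 has 4.
Division/multiplication keeps the fewest: 3 significant figures.
Rounded: 54.4 m/s.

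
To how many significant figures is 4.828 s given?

4

4.828: every digit is nonzero and significant.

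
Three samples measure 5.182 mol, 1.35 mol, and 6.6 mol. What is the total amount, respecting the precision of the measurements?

5.182 mol + 1.35 mol + 6.6 mol = 13.132 mol.
Addition/subtraction keeps the fewest decimal places: 5.182 → 3 decimal places, 1.35 → 2 decimal places, 6.6 → 1 decimal place; limit is 1.
Rounded to 1 decimal place: 13.1 mol.

13.1 mol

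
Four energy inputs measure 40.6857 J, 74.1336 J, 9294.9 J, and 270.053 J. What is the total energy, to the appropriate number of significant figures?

9679.8 J

40.6857 J + 74.1336 J + 9294.9 J + 270.053 J = 9679.7723 J.
Addition/subtraction keeps the fewest decimal places: 40.6857 → 4 decimal places, 74.1336 → 4 decimal places, 9294.9 → 1 decimal place, 270.053 → 3 decimal places; limit is 1.
Rounded to 1 decimal place: 9679.8 J.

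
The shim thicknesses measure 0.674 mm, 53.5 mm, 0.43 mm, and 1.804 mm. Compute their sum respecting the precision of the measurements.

56.4 mm

0.674 mm + 53.5 mm + 0.43 mm + 1.804 mm = 56.408 mm.
Addition/subtraction keeps the fewest decimal places: 0.674 → 3 decimal places, 53.5 → 1 decimal place, 0.43 → 2 decimal places, 1.804 → 3 decimal places; limit is 1.
Rounded to 1 decimal place: 56.4 mm.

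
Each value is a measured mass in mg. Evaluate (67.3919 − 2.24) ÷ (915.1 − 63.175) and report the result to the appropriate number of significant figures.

67.3919 − 2.24 = 65.1519, limited to 2 d.p. → 4 s.f.; 915.1 − 63.175 = 851.925, limited to 1 d.p. → 4 s.f.
Carrying full precision, 65.1519 ÷ 851.925 = 0.0764760982481…; keep min(4, 4) = 4 s.f.
Rounded to 4 significant figures: 0.07648.

0.07648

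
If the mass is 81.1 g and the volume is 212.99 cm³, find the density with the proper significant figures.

density = 81.1 g ÷ 212.99 cm³ = 0.38076905019… g/cm³.
81.1 has 3 significant figures; 212.99 has 5.
Division/multiplication keeps the fewest: 3 significant figures.
Rounded: 0.381 g/cm³.

0.381 g/cm³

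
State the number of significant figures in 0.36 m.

2

0.36: leading zeros are not significant.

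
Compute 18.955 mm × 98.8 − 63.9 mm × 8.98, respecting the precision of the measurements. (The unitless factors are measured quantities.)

18.955 × 98.8 = 1872.754 → 1.87 × 10³ mm (3 s.f., last digit at the 10^1 place).
63.9 × 8.98 = 573.822 → 574 mm (3 s.f., last digit at the 10^0 place).
Difference: 1298.932 mm; keep the coarser place, 10^1.
Result: 1.30 × 10³ mm.

1.30 × 10³ mm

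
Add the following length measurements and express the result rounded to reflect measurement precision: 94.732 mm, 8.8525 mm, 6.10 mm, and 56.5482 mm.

94.732 mm + 8.8525 mm + 6.10 mm + 56.5482 mm = 166.2327 mm.
Addition/subtraction keeps the fewest decimal places: 94.732 → 3 decimal places, 8.8525 → 4 decimal places, 6.10 → 2 decimal places, 56.5482 → 4 decimal places; limit is 2.
Rounded to 2 decimal places: 166.23 mm.

166.23 mm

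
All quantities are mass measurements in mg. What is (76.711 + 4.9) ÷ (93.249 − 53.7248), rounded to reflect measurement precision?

2.06

76.711 + 4.9 = 81.611, limited to 1 d.p. → 3 s.f.; 93.249 − 53.7248 = 39.5242, limited to 3 d.p. → 5 s.f.
Carrying full precision, 81.611 ÷ 39.5242 = 2.06483622692…; keep min(3, 5) = 3 s.f.
Rounded to 3 significant figures: 2.06.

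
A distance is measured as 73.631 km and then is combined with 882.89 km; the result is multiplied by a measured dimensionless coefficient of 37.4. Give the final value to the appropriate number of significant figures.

3.58 × 10⁴ km

73.631 km + 882.89 km = 956.521 km; the sum is limited to 2 decimal places (5 s.f.).
Carrying full precision, 956.521 × 37.4 = 35773.8854 km; 37.4 has 3 s.f., so the result keeps min(5, 3) = 3 s.f.
Rounded to 3 significant figures: 3.58 × 10⁴ km.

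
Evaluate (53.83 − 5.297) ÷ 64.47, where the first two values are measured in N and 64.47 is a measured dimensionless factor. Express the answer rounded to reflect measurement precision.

53.83 N − 5.297 N = 48.533 N; the difference is limited to 2 decimal places (4 s.f.).
Carrying full precision, 48.533 ÷ 64.47 = 0.752799751823… N; 64.47 has 4 s.f., so the result keeps min(4, 4) = 4 s.f.
Rounded to 4 significant figures: 0.7528 N.

0.7528 N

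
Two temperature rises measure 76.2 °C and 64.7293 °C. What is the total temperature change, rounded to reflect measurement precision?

140.9 °C

76.2 °C + 64.7293 °C = 140.9293 °C.
Addition/subtraction keeps the fewest decimal places: 76.2 → 1 decimal place, 64.7293 → 4 decimal places; limit is 1.
Rounded to 1 decimal place: 140.9 °C.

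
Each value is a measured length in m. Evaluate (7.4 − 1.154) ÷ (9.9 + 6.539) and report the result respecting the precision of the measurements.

0.38

7.4 − 1.154 = 6.246, limited to 1 d.p. → 2 s.f.; 9.9 + 6.539 = 16.439, limited to 1 d.p. → 3 s.f.
Carrying full precision, 6.246 ÷ 16.439 = 0.37995011862…; keep min(2, 3) = 2 s.f.
Rounded to 2 significant figures: 0.38.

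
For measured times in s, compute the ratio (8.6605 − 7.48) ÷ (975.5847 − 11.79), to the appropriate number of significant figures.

0.00122

8.6605 − 7.48 = 1.1805, limited to 2 d.p. → 3 s.f.; 975.5847 − 11.79 = 963.7947, limited to 2 d.p. → 5 s.f.
Carrying full precision, 1.1805 ÷ 963.7947 = 0.00122484591376…; keep min(3, 5) = 3 s.f.
Rounded to 3 significant figures: 0.00122.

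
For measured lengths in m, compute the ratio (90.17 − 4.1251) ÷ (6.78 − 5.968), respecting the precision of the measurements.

1.1 × 10²

90.17 − 4.1251 = 86.0449, limited to 2 d.p. → 4 s.f.; 6.78 − 5.968 = 0.812, limited to 2 d.p. → 2 s.f.
Carrying full precision, 86.0449 ÷ 0.812 = 105.966625616…; keep min(4, 2) = 2 s.f.
Rounded to 2 significant figures: 1.1 × 10².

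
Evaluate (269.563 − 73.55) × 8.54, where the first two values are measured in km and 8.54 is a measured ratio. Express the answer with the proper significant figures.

1.67 × 10^3 km

269.563 km − 73.55 km = 196.013 km; the difference is limited to 2 decimal places (5 s.f.).
Carrying full precision, 196.013 × 8.54 = 1673.95102 km; 8.54 has 3 s.f., so the result keeps min(5, 3) = 3 s.f.
Rounded to 3 significant figures: 1.67 × 10^3 km.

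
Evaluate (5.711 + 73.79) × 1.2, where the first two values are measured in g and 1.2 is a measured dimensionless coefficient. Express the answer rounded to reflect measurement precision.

5.711 g + 73.79 g = 79.501 g; the sum is limited to 2 decimal places (4 s.f.).
Carrying full precision, 79.501 × 1.2 = 95.4012 g; 1.2 has 2 s.f., so the result keeps min(4, 2) = 2 s.f.
Rounded to 2 significant figures: 95 g.

95 g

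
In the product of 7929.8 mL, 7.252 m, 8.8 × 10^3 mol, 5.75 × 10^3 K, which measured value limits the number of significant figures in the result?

8.8 × 10^3 mol

7929.8 mL → 5 s.f.; 7.252 m → 4 s.f.; 8.8 × 10^3 mol → 2 s.f.; 5.75 × 10^3 K → 3 s.f.
The fewest is 2 significant figures, from 8.8 × 10^3 mol.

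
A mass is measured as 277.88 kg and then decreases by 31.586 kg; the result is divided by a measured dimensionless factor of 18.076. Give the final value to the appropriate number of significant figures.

13.625 kg

277.88 kg − 31.586 kg = 246.294 kg; the difference is limited to 2 decimal places (5 s.f.).
Carrying full precision, 246.294 ÷ 18.076 = 13.6254702368… kg; 18.076 has 5 s.f., so the result keeps min(5, 5) = 5 s.f.
Rounded to 5 significant figures: 13.625 kg.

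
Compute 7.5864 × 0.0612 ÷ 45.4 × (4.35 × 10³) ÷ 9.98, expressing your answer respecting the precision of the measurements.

4.46

7.5864 × 0.0612 ÷ 45.4 × (4.35 × 10³) ÷ 9.98 = 4.45748635597…
Multiplication/division keeps the fewest significant figures: 7.5864 → 5 s.f., 0.0612 → 3 s.f., 45.4 → 3 s.f., 4.35 × 10³ → 3 s.f., 9.98 → 3 s.f.; limit is 3.
Rounded to 3 significant figures: 4.46.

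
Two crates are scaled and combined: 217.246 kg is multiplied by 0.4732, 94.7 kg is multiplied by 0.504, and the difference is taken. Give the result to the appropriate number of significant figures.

55.1 kg

217.246 × 0.4732 = 102.8008072 → 102.8 kg (4 s.f., last digit at the 10^-1 place).
94.7 × 0.504 = 47.7288 → 47.7 kg (3 s.f., last digit at the 10^-1 place).
Difference: 55.0720072 kg; keep the coarser place, 10^-1.
Result: 55.1 kg.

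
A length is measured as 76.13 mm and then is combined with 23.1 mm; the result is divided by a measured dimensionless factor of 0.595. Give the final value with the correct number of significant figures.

167 mm

76.13 mm + 23.1 mm = 99.23 mm; the sum is limited to 1 decimal place (3 s.f.).
Carrying full precision, 99.23 ÷ 0.595 = 166.773109244… mm; 0.595 has 3 s.f., so the result keeps min(3, 3) = 3 s.f.
Rounded to 3 significant figures: 167 mm.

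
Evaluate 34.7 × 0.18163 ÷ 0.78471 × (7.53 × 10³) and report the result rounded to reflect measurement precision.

6.05 × 10⁴

34.7 × 0.18163 ÷ 0.78471 × (7.53 × 10³) = 60478.7556295…
Multiplication/division keeps the fewest significant figures: 34.7 → 3 s.f., 0.18163 → 5 s.f., 0.78471 → 5 s.f., 7.53 × 10³ → 3 s.f.; limit is 3.
Rounded to 3 significant figures: 6.05 × 10⁴.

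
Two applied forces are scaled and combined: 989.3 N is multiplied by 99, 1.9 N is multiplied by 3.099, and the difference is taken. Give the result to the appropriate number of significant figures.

989.3 × 99 = 97940.7 → 9.8 × 10^4 N (2 s.f., last digit at the 10^3 place).
1.9 × 3.099 = 5.8881 → 5.9 N (2 s.f., last digit at the 10^-1 place).
Difference: 97934.8119 N; keep the coarser place, 10^3.
Result: 9.8 × 10^4 N.

9.8 × 10^4 N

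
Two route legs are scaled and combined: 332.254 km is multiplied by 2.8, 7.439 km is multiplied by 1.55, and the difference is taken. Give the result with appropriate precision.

332.254 × 2.8 = 930.3112 → 9.3 × 10² km (2 s.f., last digit at the 10^1 place).
7.439 × 1.55 = 11.53045 → 11.5 km (3 s.f., last digit at the 10^-1 place).
Difference: 918.78075 km; keep the coarser place, 10^1.
Result: 9.2 × 10² km.

9.2 × 10² km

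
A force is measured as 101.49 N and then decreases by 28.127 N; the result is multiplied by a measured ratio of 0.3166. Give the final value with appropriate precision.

101.49 N − 28.127 N = 73.363 N; the difference is limited to 2 decimal places (4 s.f.).
Carrying full precision, 73.363 × 0.3166 = 23.2267258 N; 0.3166 has 4 s.f., so the result keeps min(4, 4) = 4 s.f.
Rounded to 4 significant figures: 23.23 N.

23.23 N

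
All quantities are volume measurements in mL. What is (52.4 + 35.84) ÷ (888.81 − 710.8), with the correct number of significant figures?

52.4 + 35.84 = 88.24, limited to 1 d.p. → 3 s.f.; 888.81 − 710.8 = 178.01, limited to 1 d.p. → 4 s.f.
Carrying full precision, 88.24 ÷ 178.01 = 0.495702488624…; keep min(3, 4) = 3 s.f.
Rounded to 3 significant figures: 0.496.

0.496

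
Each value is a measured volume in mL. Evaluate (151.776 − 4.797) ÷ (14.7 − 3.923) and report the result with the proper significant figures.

13.6

151.776 − 4.797 = 146.979, limited to 3 d.p. → 6 s.f.; 14.7 − 3.923 = 10.777, limited to 1 d.p. → 3 s.f.
Carrying full precision, 146.979 ÷ 10.777 = 13.6382110049…; keep min(6, 3) = 3 s.f.
Rounded to 3 significant figures: 13.6.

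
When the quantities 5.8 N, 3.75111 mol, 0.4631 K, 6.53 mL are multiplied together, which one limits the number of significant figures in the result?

5.8 N → 2 s.f.; 3.75111 mol → 6 s.f.; 0.4631 K → 4 s.f.; 6.53 mL → 3 s.f.
The fewest is 2 significant figures, from 5.8 N.

5.8 N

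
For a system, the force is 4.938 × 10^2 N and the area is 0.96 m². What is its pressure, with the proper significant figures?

pressure = 4.938 × 10^2 N ÷ 0.96 m² = 514.375 Pa.
4.938 × 10^2 has 4 significant figures; 0.96 has 2.
Division/multiplication keeps the fewest: 2 significant figures.
Rounded: 5.1 × 10^2 Pa.

5.1 × 10^2 Pa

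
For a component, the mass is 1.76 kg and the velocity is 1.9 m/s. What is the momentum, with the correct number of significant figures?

3.3 kg·m/s

momentum = 1.76 kg × 1.9 m/s = 3.344 kg·m/s.
1.76 has 3 significant figures; 1.9 has 2.
Division/multiplication keeps the fewest: 2 significant figures.
Rounded: 3.3 kg·m/s.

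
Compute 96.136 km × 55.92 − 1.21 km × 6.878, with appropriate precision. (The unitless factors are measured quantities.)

5368 km

96.136 × 55.92 = 5375.92512 → 5376 km (4 s.f., last digit at the 10^0 place).
1.21 × 6.878 = 8.32238 → 8.32 km (3 s.f., last digit at the 10^-2 place).
Difference: 5367.60274 km; keep the coarser place, 10^0.
Result: 5368 km.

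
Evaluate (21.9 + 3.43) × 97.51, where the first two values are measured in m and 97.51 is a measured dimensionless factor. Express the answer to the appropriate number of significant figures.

21.9 m + 3.43 m = 25.33 m; the sum is limited to 1 decimal place (3 s.f.).
Carrying full precision, 25.33 × 97.51 = 2469.9283 m; 97.51 has 4 s.f., so the result keeps min(3, 4) = 3 s.f.
Rounded to 3 significant figures: 2.47 × 10³ m.

2.47 × 10³ m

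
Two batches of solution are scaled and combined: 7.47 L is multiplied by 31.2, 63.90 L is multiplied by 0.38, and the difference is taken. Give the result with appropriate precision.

7.47 × 31.2 = 233.064 → 233 L (3 s.f., last digit at the 10^0 place).
63.90 × 0.38 = 24.282 → 24 L (2 s.f., last digit at the 10^0 place).
Difference: 208.782 L; keep the coarser place, 10^0.
Result: 209 L.

209 L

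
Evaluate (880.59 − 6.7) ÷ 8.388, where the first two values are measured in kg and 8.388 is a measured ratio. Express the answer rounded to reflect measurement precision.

104.2 kg

880.59 kg − 6.7 kg = 873.89 kg; the difference is limited to 1 decimal place (4 s.f.).
Carrying full precision, 873.89 ÷ 8.388 = 104.183357177… kg; 8.388 has 4 s.f., so the result keeps min(4, 4) = 4 s.f.
Rounded to 4 significant figures: 104.2 kg.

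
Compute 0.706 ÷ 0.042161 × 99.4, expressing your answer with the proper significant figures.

0.706 ÷ 0.042161 × 99.4 = 1664.48613648…
Multiplication/division keeps the fewest significant figures: 0.706 → 3 s.f., 0.042161 → 5 s.f., 99.4 → 3 s.f.; limit is 3.
Rounded to 3 significant figures: 1.66 × 10^3.

1.66 × 10^3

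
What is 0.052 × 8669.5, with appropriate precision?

0.052 × 8669.5 = 450.814
Multiplication/division keeps the fewest significant figures: 0.052 → 2 s.f., 8669.5 → 5 s.f.; limit is 2.
Rounded to 2 significant figures: 4.5 × 10^2.

4.5 × 10^2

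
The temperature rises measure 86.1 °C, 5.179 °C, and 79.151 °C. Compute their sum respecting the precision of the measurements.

170.4 °C

86.1 °C + 5.179 °C + 79.151 °C = 170.430 °C.
Addition/subtraction keeps the fewest decimal places: 86.1 → 1 decimal place, 5.179 → 3 decimal places, 79.151 → 3 decimal places; limit is 1.
Rounded to 1 decimal place: 170.4 °C.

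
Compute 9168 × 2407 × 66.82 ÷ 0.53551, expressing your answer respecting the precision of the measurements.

2.754 × 10^9

9168 × 2407 × 66.82 ÷ 0.53551 = 2.75352853228 × 10^9…
Multiplication/division keeps the fewest significant figures: 9168 → 4 s.f., 2407 → 4 s.f., 66.82 → 4 s.f., 0.53551 → 5 s.f.; limit is 4.
Rounded to 4 significant figures: 2.754 × 10^9.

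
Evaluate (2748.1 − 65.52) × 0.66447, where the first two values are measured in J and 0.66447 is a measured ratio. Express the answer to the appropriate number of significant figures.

2748.1 J − 65.52 J = 2682.58 J; the difference is limited to 1 decimal place (5 s.f.).
Carrying full precision, 2682.58 × 0.66447 = 1782.4939326 J; 0.66447 has 5 s.f., so the result keeps min(5, 5) = 5 s.f.
Rounded to 5 significant figures: 1782.5 J.

1782.5 J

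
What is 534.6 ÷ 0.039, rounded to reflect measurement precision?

534.6 ÷ 0.039 = 13707.6923077…
Multiplication/division keeps the fewest significant figures: 534.6 → 4 s.f., 0.039 → 2 s.f.; limit is 2.
Rounded to 2 significant figures: 1.4 × 10^4.

1.4 × 10^4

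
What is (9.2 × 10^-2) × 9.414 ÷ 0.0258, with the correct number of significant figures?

(9.2 × 10^-2) × 9.414 ÷ 0.0258 = 33.5693023256…
Multiplication/division keeps the fewest significant figures: 9.2 × 10^-2 → 2 s.f., 9.414 → 4 s.f., 0.0258 → 3 s.f.; limit is 2.
Rounded to 2 significant figures: 34.

34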